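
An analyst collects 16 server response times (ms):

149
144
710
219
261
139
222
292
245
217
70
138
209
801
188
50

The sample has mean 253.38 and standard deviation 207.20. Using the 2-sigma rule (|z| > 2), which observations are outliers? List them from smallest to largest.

710, 801

Cutoffs at x̄ ± 2s: 253.38 ± 2·207.20 = [-161.02, 667.78].
710: z = 2.20, |z| > 2 → outlier.
801: z = 2.64, |z| > 2 → outlier.
Every other value lies within [-161.02, 667.78].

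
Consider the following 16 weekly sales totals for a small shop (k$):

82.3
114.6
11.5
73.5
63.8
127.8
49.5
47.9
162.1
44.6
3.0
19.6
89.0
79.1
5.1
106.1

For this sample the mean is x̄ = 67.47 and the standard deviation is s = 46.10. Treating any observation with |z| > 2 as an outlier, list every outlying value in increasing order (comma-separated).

162.1

Cutoffs at x̄ ± 2s: 67.47 ± 2·46.10 = [-24.73, 159.67].
162.1: z = 2.05, |z| > 2 → outlier.
Every other value lies within [-24.73, 159.67].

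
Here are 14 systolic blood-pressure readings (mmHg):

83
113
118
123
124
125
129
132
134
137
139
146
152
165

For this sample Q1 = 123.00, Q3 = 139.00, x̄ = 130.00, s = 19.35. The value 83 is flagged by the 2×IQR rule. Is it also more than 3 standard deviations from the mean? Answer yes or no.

z = (83 − 130.00) / 19.35 = -2.43.
|z| = 2.43 ≤ 3.

no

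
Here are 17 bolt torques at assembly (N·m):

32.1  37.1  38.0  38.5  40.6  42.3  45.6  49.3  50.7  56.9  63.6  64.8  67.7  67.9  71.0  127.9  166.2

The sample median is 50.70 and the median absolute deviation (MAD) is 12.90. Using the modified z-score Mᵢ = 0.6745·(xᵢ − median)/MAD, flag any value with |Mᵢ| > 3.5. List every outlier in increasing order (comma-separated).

127.9, 166.2

|Mᵢ| > 3.5 ⇔ |xᵢ − 50.70| > 3.5·12.90/0.6745 = 66.94.
So outliers lie outside [-16.24, 117.64].
127.9: M = 4.04 → outlier.
166.2: M = 6.04 → outlier.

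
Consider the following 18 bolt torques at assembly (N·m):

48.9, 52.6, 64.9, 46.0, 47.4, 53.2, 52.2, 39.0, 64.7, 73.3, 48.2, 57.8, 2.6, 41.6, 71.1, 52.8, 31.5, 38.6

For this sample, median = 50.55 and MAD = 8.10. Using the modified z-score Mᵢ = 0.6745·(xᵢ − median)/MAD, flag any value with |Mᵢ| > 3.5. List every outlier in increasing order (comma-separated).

2.6

|Mᵢ| > 3.5 ⇔ |xᵢ − 50.55| > 3.5·8.10/0.6745 = 42.03.
So outliers lie outside [8.52, 92.58].
2.6: M = -3.99 → outlier.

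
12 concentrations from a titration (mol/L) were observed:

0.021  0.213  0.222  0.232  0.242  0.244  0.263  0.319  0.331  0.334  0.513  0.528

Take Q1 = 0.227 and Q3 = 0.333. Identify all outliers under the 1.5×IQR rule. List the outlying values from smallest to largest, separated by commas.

IQR = Q3 − Q1 = 0.333 − 0.227 = 0.106.
Lower fence = Q1 − 1.5·IQR = 0.227 − 0.159 = 0.068.
Upper fence = Q3 + 1.5·IQR = 0.333 + 0.159 = 0.492.
0.021 < 0.068 → outlier.
0.513 > 0.492 → outlier.
0.528 > 0.492 → outlier.
All remaining values lie within [0.068, 0.492].

0.021, 0.513, 0.528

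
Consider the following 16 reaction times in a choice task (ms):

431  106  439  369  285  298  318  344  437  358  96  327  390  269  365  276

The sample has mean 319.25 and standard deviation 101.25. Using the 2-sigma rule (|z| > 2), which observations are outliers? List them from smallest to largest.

96, 106

Cutoffs at x̄ ± 2s: 319.25 ± 2·101.25 = [116.75, 521.75].
96: z = -2.20, |z| > 2 → outlier.
106: z = -2.11, |z| > 2 → outlier.
Every other value lies within [116.75, 521.75].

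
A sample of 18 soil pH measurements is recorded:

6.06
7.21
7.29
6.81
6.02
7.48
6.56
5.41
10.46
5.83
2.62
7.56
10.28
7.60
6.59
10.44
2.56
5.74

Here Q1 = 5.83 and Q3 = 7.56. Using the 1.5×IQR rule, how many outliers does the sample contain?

IQR = 1.73; fences at 5.83 − 2.595 = 3.235 and 7.56 + 2.595 = 10.155.
Outside the cutoffs: 2.56, 2.62, 10.28, 10.44, 10.46.

5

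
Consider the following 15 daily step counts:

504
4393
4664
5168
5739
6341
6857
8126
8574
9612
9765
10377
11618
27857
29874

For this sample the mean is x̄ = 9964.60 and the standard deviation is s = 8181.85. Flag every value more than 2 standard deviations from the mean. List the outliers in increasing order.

27857, 29874

Cutoffs at x̄ ± 2s: 9964.60 ± 2·8181.85 = [-6399.10, 26328.30].
27857: z = 2.19, |z| > 2 → outlier.
29874: z = 2.43, |z| > 2 → outlier.
Every other value lies within [-6399.10, 26328.30].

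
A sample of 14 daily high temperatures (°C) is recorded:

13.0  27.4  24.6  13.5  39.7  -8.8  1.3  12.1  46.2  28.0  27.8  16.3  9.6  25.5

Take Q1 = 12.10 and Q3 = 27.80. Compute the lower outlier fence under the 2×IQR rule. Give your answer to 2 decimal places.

IQR = Q3 − Q1 = 27.80 − 12.10 = 15.70.
Lower fence = Q1 − 2·IQR = 12.10 − 31.40 = -19.30.
Upper fence = Q3 + 2·IQR = 27.80 + 31.40 = 59.20.

-19.30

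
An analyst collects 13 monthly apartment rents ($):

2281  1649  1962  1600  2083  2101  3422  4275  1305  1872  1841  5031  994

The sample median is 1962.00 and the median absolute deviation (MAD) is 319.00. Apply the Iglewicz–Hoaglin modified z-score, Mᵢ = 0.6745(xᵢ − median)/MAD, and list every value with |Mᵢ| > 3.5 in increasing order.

|Mᵢ| > 3.5 ⇔ |xᵢ − 1962.00| > 3.5·319.00/0.6745 = 1655.30.
So outliers lie outside [306.70, 3617.30].
4275: M = 4.89 → outlier.
5031: M = 6.49 → outlier.

4275, 5031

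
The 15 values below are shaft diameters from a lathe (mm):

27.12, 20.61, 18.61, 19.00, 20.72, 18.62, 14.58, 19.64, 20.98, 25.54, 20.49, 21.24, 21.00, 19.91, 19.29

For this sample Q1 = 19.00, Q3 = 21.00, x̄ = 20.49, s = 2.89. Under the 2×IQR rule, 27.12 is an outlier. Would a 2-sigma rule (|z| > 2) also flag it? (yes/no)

yes

z = (27.12 − 20.49) / 2.89 = 2.29.
|z| = 2.29 > 2.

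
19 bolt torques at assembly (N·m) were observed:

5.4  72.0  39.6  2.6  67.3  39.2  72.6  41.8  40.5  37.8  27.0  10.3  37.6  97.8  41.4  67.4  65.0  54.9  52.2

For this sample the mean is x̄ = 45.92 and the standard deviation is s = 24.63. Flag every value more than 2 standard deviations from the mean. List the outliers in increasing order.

Cutoffs at x̄ ± 2s: 45.92 ± 2·24.63 = [-3.34, 95.18].
97.8: z = 2.11, |z| > 2 → outlier.
Every other value lies within [-3.34, 95.18].

97.8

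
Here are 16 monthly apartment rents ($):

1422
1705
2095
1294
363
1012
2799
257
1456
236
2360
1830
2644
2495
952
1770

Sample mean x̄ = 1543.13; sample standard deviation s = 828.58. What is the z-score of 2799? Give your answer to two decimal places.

1.52

z = (2799 − 1543.13) / 828.58 = 1.52.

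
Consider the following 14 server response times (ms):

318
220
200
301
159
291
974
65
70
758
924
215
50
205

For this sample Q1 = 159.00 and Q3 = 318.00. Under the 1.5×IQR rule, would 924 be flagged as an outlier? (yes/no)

IQR = Q3 − Q1 = 318.00 − 159.00 = 159.00.
Lower fence = Q1 − 1.5·IQR = 159.00 − 238.50 = -79.50.
Upper fence = Q3 + 1.5·IQR = 318.00 + 238.50 = 556.50.
924 lies above the upper fence.

yes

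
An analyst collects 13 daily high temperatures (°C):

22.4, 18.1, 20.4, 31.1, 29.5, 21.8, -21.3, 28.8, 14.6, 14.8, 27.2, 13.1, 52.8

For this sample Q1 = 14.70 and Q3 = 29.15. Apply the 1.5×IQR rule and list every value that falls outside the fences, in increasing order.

IQR = Q3 − Q1 = 29.15 − 14.70 = 14.45.
Lower fence = Q1 − 1.5·IQR = 14.70 − 21.675 = -6.975.
Upper fence = Q3 + 1.5·IQR = 29.15 + 21.675 = 50.825.
-21.3 < -6.975 → outlier.
52.8 > 50.825 → outlier.
All remaining values lie within [-6.975, 50.825].

-21.3, 52.8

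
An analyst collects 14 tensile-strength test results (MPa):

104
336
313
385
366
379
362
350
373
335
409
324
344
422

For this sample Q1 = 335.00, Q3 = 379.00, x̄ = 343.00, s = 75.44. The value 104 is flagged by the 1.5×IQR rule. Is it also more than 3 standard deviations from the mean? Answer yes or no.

z = (104 − 343.00) / 75.44 = -3.17.
|z| = 3.17 > 3.

yes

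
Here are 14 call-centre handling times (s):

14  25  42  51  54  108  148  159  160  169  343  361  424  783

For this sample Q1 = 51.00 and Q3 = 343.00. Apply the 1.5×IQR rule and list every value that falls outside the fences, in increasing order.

783

IQR = Q3 − Q1 = 343.00 − 51.00 = 292.00.
Lower fence = Q1 − 1.5·IQR = 51.00 − 438.00 = -387.00.
Upper fence = Q3 + 1.5·IQR = 343.00 + 438.00 = 781.00.
783 > 781.00 → outlier.
All remaining values lie within [-387.00, 781.00].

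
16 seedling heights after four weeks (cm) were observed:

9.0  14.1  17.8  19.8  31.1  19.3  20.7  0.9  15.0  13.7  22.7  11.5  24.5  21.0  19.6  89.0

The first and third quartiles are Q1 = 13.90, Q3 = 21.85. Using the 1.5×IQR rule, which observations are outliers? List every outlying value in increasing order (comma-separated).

IQR = Q3 − Q1 = 21.85 − 13.90 = 7.95.
Lower fence = Q1 − 1.5·IQR = 13.90 − 11.925 = 1.975.
Upper fence = Q3 + 1.5·IQR = 21.85 + 11.925 = 33.775.
0.9 < 1.975 → outlier.
89.0 > 33.775 → outlier.
All remaining values lie within [1.975, 33.775].

0.9, 89.0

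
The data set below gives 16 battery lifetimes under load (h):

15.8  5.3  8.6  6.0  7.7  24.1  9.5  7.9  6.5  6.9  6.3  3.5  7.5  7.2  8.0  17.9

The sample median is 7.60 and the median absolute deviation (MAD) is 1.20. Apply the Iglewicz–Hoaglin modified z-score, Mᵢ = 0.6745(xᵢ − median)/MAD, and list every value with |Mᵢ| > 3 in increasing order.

|Mᵢ| > 3 ⇔ |xᵢ − 7.60| > 3·1.20/0.6745 = 5.34.
So outliers lie outside [2.26, 12.94].
15.8: M = 4.61 → outlier.
17.9: M = 5.79 → outlier.
24.1: M = 9.27 → outlier.

15.8, 17.9, 24.1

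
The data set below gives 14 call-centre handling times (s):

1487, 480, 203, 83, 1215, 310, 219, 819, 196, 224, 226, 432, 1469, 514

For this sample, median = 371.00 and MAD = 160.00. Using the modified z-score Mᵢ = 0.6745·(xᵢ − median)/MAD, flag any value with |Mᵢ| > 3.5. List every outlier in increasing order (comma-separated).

1215, 1469, 1487

|Mᵢ| > 3.5 ⇔ |xᵢ − 371.00| > 3.5·160.00/0.6745 = 830.24.
So outliers lie outside [-459.24, 1201.24].
1215: M = 3.56 → outlier.
1469: M = 4.63 → outlier.
1487: M = 4.70 → outlier.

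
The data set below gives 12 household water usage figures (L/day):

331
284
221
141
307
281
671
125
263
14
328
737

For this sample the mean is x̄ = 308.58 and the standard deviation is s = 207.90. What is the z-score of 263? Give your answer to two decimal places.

z = (263 − 308.58) / 207.90 = -0.22.

-0.22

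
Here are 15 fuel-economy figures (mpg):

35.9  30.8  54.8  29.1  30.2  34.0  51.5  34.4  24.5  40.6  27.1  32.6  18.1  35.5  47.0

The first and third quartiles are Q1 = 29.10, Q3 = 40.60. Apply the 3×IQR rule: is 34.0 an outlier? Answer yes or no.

IQR = Q3 − Q1 = 40.60 − 29.10 = 11.50.
Lower fence = Q1 − 3·IQR = 29.10 − 34.50 = -5.40.
Upper fence = Q3 + 3·IQR = 40.60 + 34.50 = 75.10.
34.0 lies within [-5.40, 75.10].

no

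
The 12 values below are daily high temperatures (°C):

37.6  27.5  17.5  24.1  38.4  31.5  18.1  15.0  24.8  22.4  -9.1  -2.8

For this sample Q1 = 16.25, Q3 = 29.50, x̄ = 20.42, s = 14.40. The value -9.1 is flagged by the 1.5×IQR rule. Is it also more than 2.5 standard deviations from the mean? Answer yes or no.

z = (-9.1 − 20.42) / 14.40 = -2.05.
|z| = 2.05 ≤ 2.5.

no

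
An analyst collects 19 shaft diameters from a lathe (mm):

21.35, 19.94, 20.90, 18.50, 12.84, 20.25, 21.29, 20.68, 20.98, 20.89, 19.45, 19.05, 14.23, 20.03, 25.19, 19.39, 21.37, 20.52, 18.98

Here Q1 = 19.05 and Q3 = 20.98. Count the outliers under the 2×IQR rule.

IQR = 1.93; fences at 19.05 − 3.86 = 15.19 and 20.98 + 3.86 = 24.84.
Outside the cutoffs: 12.84, 14.23, 25.19.

3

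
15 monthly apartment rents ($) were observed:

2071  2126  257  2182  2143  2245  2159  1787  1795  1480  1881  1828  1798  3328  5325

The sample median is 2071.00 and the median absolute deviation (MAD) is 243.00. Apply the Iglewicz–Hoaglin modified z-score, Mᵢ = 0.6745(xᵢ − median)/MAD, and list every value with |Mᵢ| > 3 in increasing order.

257, 3328, 5325

|Mᵢ| > 3 ⇔ |xᵢ − 2071.00| > 3·243.00/0.6745 = 1080.80.
So outliers lie outside [990.20, 3151.80].
257: M = -5.04 → outlier.
3328: M = 3.49 → outlier.
5325: M = 9.03 → outlier.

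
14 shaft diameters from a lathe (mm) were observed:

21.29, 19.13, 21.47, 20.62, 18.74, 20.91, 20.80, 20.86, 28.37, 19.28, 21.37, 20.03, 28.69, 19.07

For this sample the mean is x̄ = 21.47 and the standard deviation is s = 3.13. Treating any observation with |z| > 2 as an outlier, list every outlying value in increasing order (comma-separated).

Cutoffs at x̄ ± 2s: 21.47 ± 2·3.13 = [15.21, 27.73].
28.37: z = 2.20, |z| > 2 → outlier.
28.69: z = 2.31, |z| > 2 → outlier.
Every other value lies within [15.21, 27.73].

28.37, 28.69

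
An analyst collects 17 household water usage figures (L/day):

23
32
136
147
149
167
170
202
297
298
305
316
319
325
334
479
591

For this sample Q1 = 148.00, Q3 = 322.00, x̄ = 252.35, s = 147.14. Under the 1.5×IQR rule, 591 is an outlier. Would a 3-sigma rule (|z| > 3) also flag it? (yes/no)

z = (591 − 252.35) / 147.14 = 2.30.
|z| = 2.30 ≤ 3.

no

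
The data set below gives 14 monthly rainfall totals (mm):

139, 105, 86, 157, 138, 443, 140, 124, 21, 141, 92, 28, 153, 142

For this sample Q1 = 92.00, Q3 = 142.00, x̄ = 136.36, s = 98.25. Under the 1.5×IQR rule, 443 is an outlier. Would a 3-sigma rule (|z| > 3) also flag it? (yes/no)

yes

z = (443 − 136.36) / 98.25 = 3.12.
|z| = 3.12 > 3.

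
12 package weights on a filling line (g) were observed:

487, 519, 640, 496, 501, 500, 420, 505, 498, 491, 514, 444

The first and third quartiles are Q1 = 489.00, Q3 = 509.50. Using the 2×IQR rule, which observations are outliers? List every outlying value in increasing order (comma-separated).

420, 444, 640

IQR = Q3 − Q1 = 509.50 − 489.00 = 20.50.
Lower fence = Q1 − 2·IQR = 489.00 − 41.00 = 448.00.
Upper fence = Q3 + 2·IQR = 509.50 + 41.00 = 550.50.
420 < 448.00 → outlier.
444 < 448.00 → outlier.
640 > 550.50 → outlier.
All remaining values lie within [448.00, 550.50].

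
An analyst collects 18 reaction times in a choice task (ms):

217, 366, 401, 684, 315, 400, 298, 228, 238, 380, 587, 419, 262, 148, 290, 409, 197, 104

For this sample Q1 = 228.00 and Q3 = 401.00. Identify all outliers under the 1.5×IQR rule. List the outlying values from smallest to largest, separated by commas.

684

IQR = Q3 − Q1 = 401.00 − 228.00 = 173.00.
Lower fence = Q1 − 1.5·IQR = 228.00 − 259.50 = -31.50.
Upper fence = Q3 + 1.5·IQR = 401.00 + 259.50 = 660.50.
684 > 660.50 → outlier.
All remaining values lie within [-31.50, 660.50].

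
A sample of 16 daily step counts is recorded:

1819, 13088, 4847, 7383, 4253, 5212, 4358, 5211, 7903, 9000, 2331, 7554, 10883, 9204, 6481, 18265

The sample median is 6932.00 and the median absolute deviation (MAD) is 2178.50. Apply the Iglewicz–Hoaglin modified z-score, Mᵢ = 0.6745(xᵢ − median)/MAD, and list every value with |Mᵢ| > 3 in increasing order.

|Mᵢ| > 3 ⇔ |xᵢ − 6932.00| > 3·2178.50/0.6745 = 9689.40.
So outliers lie outside [-2757.40, 16621.40].
18265: M = 3.51 → outlier.

18265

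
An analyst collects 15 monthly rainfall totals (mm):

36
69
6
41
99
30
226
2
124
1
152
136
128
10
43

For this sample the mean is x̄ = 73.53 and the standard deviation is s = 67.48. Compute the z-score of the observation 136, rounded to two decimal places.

0.93

z = (136 − 73.53) / 67.48 = 0.93.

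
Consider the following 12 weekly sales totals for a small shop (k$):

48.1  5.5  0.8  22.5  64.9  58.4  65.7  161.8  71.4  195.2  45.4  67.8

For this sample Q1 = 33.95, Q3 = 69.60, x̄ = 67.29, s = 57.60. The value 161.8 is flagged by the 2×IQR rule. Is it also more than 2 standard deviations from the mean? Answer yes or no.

no

z = (161.8 − 67.29) / 57.60 = 1.64.
|z| = 1.64 ≤ 2.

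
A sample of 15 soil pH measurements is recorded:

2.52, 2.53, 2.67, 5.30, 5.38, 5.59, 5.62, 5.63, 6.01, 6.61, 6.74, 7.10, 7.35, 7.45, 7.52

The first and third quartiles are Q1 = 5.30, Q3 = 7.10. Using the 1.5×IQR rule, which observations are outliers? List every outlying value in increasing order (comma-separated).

IQR = Q3 − Q1 = 7.10 − 5.30 = 1.80.
Lower fence = Q1 − 1.5·IQR = 5.30 − 2.70 = 2.60.
Upper fence = Q3 + 1.5·IQR = 7.10 + 2.70 = 9.80.
2.52 < 2.60 → outlier.
2.53 < 2.60 → outlier.
All remaining values lie within [2.60, 9.80].

2.52, 2.53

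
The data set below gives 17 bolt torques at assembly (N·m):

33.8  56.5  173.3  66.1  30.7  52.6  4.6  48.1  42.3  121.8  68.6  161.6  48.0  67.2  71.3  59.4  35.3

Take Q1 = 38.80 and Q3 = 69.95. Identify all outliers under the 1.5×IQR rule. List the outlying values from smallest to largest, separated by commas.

IQR = Q3 − Q1 = 69.95 − 38.80 = 31.15.
Lower fence = Q1 − 1.5·IQR = 38.80 − 46.725 = -7.925.
Upper fence = Q3 + 1.5·IQR = 69.95 + 46.725 = 116.675.
121.8 > 116.675 → outlier.
161.6 > 116.675 → outlier.
173.3 > 116.675 → outlier.
All remaining values lie within [-7.925, 116.675].

121.8, 161.6, 173.3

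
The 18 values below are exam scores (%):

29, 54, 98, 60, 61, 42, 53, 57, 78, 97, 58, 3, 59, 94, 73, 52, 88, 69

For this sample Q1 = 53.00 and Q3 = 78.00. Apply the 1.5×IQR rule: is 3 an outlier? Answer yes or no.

yes

IQR = Q3 − Q1 = 78.00 − 53.00 = 25.00.
Lower fence = Q1 − 1.5·IQR = 53.00 − 37.50 = 15.50.
Upper fence = Q3 + 1.5·IQR = 78.00 + 37.50 = 115.50.
3 lies below the lower fence.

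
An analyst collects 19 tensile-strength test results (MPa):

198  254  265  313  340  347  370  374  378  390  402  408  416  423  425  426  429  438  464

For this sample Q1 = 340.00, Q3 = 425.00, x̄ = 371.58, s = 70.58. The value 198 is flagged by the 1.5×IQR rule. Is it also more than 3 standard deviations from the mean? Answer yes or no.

no

z = (198 − 371.58) / 70.58 = -2.46.
|z| = 2.46 ≤ 3.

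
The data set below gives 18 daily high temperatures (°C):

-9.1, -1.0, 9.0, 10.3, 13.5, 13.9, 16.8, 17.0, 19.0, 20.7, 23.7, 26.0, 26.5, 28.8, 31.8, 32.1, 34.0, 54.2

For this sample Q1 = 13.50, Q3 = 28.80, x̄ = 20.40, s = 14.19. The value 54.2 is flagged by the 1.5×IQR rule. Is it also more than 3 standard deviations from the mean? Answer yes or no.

z = (54.2 − 20.40) / 14.19 = 2.38.
|z| = 2.38 ≤ 3.

no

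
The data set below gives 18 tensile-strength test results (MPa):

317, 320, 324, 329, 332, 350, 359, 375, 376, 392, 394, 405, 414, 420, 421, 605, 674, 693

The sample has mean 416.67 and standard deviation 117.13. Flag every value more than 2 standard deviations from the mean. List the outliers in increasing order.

674, 693

Cutoffs at x̄ ± 2s: 416.67 ± 2·117.13 = [182.41, 650.93].
674: z = 2.20, |z| > 2 → outlier.
693: z = 2.36, |z| > 2 → outlier.
Every other value lies within [182.41, 650.93].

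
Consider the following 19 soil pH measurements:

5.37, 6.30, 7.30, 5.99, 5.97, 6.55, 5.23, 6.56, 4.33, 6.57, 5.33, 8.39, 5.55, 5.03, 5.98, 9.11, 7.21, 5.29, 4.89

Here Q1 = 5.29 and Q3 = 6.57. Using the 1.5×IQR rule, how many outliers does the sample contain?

IQR = 1.28; fences at 5.29 − 1.92 = 3.37 and 6.57 + 1.92 = 8.49.
Outside the cutoffs: 9.11.

1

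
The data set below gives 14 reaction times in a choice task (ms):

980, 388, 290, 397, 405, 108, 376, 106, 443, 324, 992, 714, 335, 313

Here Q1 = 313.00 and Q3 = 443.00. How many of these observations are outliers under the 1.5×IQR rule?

IQR = 130.00; fences at 313.00 − 195.00 = 118.00 and 443.00 + 195.00 = 638.00.
Outside the cutoffs: 106, 108, 714, 980, 992.

5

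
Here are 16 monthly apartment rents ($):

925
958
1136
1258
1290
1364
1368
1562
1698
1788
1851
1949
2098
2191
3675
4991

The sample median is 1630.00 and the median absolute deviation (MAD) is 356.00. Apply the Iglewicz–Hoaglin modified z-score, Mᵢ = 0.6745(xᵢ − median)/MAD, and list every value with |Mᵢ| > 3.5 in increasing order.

|Mᵢ| > 3.5 ⇔ |xᵢ − 1630.00| > 3.5·356.00/0.6745 = 1847.29.
So outliers lie outside [-217.29, 3477.29].
3675: M = 3.87 → outlier.
4991: M = 6.37 → outlier.

3675, 4991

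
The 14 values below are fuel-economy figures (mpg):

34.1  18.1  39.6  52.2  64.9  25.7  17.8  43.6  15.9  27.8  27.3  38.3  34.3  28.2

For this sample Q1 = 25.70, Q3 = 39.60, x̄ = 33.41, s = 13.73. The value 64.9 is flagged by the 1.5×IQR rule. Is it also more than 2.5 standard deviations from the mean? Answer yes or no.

no

z = (64.9 − 33.41) / 13.73 = 2.29.
|z| = 2.29 ≤ 2.5.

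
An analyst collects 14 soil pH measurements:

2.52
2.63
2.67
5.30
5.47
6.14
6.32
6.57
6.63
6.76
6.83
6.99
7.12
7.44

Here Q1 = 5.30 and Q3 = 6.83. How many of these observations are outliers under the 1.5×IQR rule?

3

IQR = 1.53; fences at 5.30 − 2.295 = 3.005 and 6.83 + 2.295 = 9.125.
Outside the cutoffs: 2.52, 2.63, 2.67.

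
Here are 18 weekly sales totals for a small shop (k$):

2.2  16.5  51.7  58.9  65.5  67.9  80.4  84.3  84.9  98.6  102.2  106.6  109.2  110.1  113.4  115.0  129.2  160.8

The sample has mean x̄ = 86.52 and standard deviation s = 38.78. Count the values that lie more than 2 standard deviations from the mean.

1

Cutoffs: x̄ ± 2s = [8.96, 164.08].
Outside the cutoffs: 2.2.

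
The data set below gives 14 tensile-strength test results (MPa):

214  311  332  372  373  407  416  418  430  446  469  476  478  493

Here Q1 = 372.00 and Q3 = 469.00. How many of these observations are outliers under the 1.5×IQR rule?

IQR = 97.00; fences at 372.00 − 145.50 = 226.50 and 469.00 + 145.50 = 614.50.
Outside the cutoffs: 214.

1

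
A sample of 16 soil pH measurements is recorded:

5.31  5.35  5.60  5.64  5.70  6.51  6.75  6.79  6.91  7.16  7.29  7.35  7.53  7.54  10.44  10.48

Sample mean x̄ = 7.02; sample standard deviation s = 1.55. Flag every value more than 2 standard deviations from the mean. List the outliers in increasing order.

Cutoffs at x̄ ± 2s: 7.02 ± 2·1.55 = [3.92, 10.12].
10.44: z = 2.21, |z| > 2 → outlier.
10.48: z = 2.23, |z| > 2 → outlier.
Every other value lies within [3.92, 10.12].

10.44, 10.48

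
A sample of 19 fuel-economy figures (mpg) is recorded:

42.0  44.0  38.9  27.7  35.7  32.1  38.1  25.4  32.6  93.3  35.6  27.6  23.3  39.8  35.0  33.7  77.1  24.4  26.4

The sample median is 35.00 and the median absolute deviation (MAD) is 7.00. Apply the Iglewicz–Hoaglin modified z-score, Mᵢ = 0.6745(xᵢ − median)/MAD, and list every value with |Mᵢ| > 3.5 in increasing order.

77.1, 93.3

|Mᵢ| > 3.5 ⇔ |xᵢ − 35.00| > 3.5·7.00/0.6745 = 36.32.
So outliers lie outside [-1.32, 71.32].
77.1: M = 4.06 → outlier.
93.3: M = 5.62 → outlier.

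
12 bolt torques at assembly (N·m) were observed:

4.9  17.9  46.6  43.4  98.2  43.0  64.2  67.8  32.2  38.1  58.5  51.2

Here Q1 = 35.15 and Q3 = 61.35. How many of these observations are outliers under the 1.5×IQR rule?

0

IQR = 26.20; fences at 35.15 − 39.30 = -4.15 and 61.35 + 39.30 = 100.65.
Every value lies within the cutoffs.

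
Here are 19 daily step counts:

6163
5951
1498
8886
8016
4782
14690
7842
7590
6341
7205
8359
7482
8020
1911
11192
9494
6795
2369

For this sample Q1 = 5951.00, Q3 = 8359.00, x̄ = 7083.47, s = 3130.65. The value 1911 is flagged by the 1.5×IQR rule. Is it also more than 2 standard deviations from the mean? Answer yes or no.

z = (1911 − 7083.47) / 3130.65 = -1.65.
|z| = 1.65 ≤ 2.

no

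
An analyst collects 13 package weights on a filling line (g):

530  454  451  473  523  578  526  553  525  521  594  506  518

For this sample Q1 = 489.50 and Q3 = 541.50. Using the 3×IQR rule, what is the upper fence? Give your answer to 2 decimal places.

697.50

IQR = Q3 − Q1 = 541.50 − 489.50 = 52.00.
Lower fence = Q1 − 3·IQR = 489.50 − 156.00 = 333.50.
Upper fence = Q3 + 3·IQR = 541.50 + 156.00 = 697.50.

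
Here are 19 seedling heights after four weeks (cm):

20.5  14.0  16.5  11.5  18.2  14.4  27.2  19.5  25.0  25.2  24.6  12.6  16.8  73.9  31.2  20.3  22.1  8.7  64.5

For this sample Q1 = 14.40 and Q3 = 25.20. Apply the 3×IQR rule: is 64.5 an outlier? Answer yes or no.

IQR = Q3 − Q1 = 25.20 − 14.40 = 10.80.
Lower fence = Q1 − 3·IQR = 14.40 − 32.40 = -18.00.
Upper fence = Q3 + 3·IQR = 25.20 + 32.40 = 57.60.
64.5 lies above the upper fence.

yes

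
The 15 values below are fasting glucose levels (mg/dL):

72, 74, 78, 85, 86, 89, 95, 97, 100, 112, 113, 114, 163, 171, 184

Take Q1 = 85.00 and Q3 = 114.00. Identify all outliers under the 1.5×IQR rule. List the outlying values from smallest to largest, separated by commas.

163, 171, 184

IQR = Q3 − Q1 = 114.00 − 85.00 = 29.00.
Lower fence = Q1 − 1.5·IQR = 85.00 − 43.50 = 41.50.
Upper fence = Q3 + 1.5·IQR = 114.00 + 43.50 = 157.50.
163 > 157.50 → outlier.
171 > 157.50 → outlier.
184 > 157.50 → outlier.
All remaining values lie within [41.50, 157.50].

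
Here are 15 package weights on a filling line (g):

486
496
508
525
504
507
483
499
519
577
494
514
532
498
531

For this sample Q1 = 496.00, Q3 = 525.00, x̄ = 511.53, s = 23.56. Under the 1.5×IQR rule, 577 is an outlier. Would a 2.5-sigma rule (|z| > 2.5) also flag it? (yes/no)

z = (577 − 511.53) / 23.56 = 2.78.
|z| = 2.78 > 2.5.

yes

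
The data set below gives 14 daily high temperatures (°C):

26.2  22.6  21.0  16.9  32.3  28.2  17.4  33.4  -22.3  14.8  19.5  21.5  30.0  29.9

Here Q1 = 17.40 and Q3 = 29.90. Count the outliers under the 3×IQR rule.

1

IQR = 12.50; fences at 17.40 − 37.50 = -20.10 and 29.90 + 37.50 = 67.40.
Outside the cutoffs: -22.3.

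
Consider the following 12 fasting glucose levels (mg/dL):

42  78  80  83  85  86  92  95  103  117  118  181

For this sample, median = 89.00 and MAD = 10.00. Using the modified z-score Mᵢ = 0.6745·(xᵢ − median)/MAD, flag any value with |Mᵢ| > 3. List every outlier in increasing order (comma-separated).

|Mᵢ| > 3 ⇔ |xᵢ − 89.00| > 3·10.00/0.6745 = 44.48.
So outliers lie outside [44.52, 133.48].
42: M = -3.17 → outlier.
181: M = 6.21 → outlier.

42, 181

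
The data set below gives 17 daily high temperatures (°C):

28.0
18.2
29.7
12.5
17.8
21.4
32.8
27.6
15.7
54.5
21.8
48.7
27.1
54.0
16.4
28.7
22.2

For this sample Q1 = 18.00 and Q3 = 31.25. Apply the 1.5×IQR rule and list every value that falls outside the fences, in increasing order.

54.0, 54.5

IQR = Q3 − Q1 = 31.25 − 18.00 = 13.25.
Lower fence = Q1 − 1.5·IQR = 18.00 − 19.875 = -1.875.
Upper fence = Q3 + 1.5·IQR = 31.25 + 19.875 = 51.125.
54.0 > 51.125 → outlier.
54.5 > 51.125 → outlier.
All remaining values lie within [-1.875, 51.125].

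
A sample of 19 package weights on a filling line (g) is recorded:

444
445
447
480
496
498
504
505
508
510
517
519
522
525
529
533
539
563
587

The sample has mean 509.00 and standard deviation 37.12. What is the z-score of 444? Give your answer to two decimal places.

-1.75

z = (444 − 509.00) / 37.12 = -1.75.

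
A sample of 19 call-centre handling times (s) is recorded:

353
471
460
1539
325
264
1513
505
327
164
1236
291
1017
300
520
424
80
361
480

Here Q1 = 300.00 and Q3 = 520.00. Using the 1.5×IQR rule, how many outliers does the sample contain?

IQR = 220.00; fences at 300.00 − 330.00 = -30.00 and 520.00 + 330.00 = 850.00.
Outside the cutoffs: 1017, 1236, 1513, 1539.

4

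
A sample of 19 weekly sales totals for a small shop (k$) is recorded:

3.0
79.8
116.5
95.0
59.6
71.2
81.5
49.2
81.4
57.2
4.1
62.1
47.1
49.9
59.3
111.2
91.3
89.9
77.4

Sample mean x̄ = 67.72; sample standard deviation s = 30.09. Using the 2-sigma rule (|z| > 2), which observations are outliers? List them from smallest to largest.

Cutoffs at x̄ ± 2s: 67.72 ± 2·30.09 = [7.54, 127.90].
3.0: z = -2.15, |z| > 2 → outlier.
4.1: z = -2.11, |z| > 2 → outlier.
Every other value lies within [7.54, 127.90].

3.0, 4.1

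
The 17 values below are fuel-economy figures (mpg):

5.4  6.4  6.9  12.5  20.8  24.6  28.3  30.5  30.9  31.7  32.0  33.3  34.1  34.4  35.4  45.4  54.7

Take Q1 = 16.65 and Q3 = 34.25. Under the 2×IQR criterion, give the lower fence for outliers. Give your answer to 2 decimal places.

-18.55

IQR = Q3 − Q1 = 34.25 − 16.65 = 17.60.
Lower fence = Q1 − 2·IQR = 16.65 − 35.20 = -18.55.
Upper fence = Q3 + 2·IQR = 34.25 + 35.20 = 69.45.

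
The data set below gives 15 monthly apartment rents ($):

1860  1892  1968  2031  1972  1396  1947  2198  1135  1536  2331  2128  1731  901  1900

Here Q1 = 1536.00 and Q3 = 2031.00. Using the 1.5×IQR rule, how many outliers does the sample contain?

IQR = 495.00; fences at 1536.00 − 742.50 = 793.50 and 2031.00 + 742.50 = 2773.50.
Every value lies within the cutoffs.

0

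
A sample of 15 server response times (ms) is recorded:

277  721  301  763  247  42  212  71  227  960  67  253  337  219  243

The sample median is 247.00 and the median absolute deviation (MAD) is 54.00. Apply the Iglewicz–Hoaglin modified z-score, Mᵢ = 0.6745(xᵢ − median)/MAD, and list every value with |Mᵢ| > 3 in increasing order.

|Mᵢ| > 3 ⇔ |xᵢ − 247.00| > 3·54.00/0.6745 = 240.18.
So outliers lie outside [6.82, 487.18].
721: M = 5.92 → outlier.
763: M = 6.45 → outlier.
960: M = 8.91 → outlier.

721, 763, 960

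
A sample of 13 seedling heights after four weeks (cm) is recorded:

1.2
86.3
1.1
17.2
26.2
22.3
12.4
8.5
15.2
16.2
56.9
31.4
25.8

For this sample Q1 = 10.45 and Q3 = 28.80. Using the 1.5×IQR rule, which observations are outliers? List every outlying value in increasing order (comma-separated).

56.9, 86.3

IQR = Q3 − Q1 = 28.80 − 10.45 = 18.35.
Lower fence = Q1 − 1.5·IQR = 10.45 − 27.525 = -17.075.
Upper fence = Q3 + 1.5·IQR = 28.80 + 27.525 = 56.325.
56.9 > 56.325 → outlier.
86.3 > 56.325 → outlier.
All remaining values lie within [-17.075, 56.325].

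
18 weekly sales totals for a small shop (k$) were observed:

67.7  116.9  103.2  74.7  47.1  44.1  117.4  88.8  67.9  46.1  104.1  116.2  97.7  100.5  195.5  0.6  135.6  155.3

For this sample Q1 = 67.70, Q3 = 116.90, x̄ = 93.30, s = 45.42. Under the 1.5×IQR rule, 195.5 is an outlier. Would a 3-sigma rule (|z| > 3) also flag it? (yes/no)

z = (195.5 − 93.30) / 45.42 = 2.25.
|z| = 2.25 ≤ 3.

no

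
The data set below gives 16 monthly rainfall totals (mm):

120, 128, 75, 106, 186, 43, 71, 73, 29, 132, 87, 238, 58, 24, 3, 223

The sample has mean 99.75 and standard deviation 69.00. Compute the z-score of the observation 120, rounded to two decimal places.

z = (120 − 99.75) / 69.00 = 0.29.

0.29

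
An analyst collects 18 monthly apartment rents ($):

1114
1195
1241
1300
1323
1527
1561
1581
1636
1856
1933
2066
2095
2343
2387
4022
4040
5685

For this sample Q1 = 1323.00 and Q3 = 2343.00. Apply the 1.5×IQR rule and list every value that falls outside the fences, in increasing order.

4022, 4040, 5685

IQR = Q3 − Q1 = 2343.00 − 1323.00 = 1020.00.
Lower fence = Q1 − 1.5·IQR = 1323.00 − 1530.00 = -207.00.
Upper fence = Q3 + 1.5·IQR = 2343.00 + 1530.00 = 3873.00.
4022 > 3873.00 → outlier.
4040 > 3873.00 → outlier.
5685 > 3873.00 → outlier.
All remaining values lie within [-207.00, 3873.00].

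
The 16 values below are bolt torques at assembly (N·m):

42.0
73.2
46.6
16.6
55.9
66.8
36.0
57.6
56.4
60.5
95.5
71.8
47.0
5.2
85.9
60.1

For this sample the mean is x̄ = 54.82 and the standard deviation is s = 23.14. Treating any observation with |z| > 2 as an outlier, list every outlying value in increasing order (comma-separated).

5.2

Cutoffs at x̄ ± 2s: 54.82 ± 2·23.14 = [8.54, 101.10].
5.2: z = -2.14, |z| > 2 → outlier.
Every other value lies within [8.54, 101.10].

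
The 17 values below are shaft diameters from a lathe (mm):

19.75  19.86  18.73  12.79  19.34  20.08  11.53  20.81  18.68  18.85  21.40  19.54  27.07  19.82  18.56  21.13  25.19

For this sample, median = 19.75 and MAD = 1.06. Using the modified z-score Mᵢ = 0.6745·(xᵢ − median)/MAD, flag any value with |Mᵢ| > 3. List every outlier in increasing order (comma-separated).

|Mᵢ| > 3 ⇔ |xᵢ − 19.75| > 3·1.06/0.6745 = 4.71.
So outliers lie outside [15.04, 24.46].
11.53: M = -5.23 → outlier.
12.79: M = -4.43 → outlier.
25.19: M = 3.46 → outlier.
27.07: M = 4.66 → outlier.

11.53, 12.79, 25.19, 27.07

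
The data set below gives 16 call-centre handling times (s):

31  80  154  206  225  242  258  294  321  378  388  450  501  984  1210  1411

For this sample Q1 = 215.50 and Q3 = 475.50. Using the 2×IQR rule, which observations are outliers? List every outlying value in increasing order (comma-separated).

1210, 1411

IQR = Q3 − Q1 = 475.50 − 215.50 = 260.00.
Lower fence = Q1 − 2·IQR = 215.50 − 520.00 = -304.50.
Upper fence = Q3 + 2·IQR = 475.50 + 520.00 = 995.50.
1210 > 995.50 → outlier.
1411 > 995.50 → outlier.
All remaining values lie within [-304.50, 995.50].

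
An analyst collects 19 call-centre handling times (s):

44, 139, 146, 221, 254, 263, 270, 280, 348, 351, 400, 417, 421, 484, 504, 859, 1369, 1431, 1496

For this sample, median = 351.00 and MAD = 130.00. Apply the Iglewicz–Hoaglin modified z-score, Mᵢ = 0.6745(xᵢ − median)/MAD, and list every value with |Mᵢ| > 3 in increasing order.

1369, 1431, 1496

|Mᵢ| > 3 ⇔ |xᵢ − 351.00| > 3·130.00/0.6745 = 578.21.
So outliers lie outside [-227.21, 929.21].
1369: M = 5.28 → outlier.
1431: M = 5.60 → outlier.
1496: M = 5.94 → outlier.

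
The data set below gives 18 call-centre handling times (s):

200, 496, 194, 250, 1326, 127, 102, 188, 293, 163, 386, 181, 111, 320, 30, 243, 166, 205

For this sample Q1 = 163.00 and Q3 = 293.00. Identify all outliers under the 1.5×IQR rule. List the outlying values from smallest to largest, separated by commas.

496, 1326

IQR = Q3 − Q1 = 293.00 − 163.00 = 130.00.
Lower fence = Q1 − 1.5·IQR = 163.00 − 195.00 = -32.00.
Upper fence = Q3 + 1.5·IQR = 293.00 + 195.00 = 488.00.
496 > 488.00 → outlier.
1326 > 488.00 → outlier.
All remaining values lie within [-32.00, 488.00].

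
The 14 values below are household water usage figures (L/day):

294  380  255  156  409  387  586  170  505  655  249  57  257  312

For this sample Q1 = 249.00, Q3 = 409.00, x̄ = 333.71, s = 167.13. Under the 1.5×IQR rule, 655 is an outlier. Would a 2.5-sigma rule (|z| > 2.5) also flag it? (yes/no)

z = (655 − 333.71) / 167.13 = 1.92.
|z| = 1.92 ≤ 2.5.

no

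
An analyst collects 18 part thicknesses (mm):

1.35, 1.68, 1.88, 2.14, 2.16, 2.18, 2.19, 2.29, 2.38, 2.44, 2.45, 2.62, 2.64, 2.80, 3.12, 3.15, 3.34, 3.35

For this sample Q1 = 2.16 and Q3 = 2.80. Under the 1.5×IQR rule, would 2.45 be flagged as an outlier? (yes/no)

no

IQR = Q3 − Q1 = 2.80 − 2.16 = 0.64.
Lower fence = Q1 − 1.5·IQR = 2.16 − 0.96 = 1.20.
Upper fence = Q3 + 1.5·IQR = 2.80 + 0.96 = 3.76.
2.45 lies within [1.20, 3.76].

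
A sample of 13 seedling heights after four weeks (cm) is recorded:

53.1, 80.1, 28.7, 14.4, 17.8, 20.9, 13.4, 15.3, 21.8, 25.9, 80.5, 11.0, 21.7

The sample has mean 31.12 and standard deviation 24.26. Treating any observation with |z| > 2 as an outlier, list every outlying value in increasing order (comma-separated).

80.1, 80.5

Cutoffs at x̄ ± 2s: 31.12 ± 2·24.26 = [-17.40, 79.64].
80.1: z = 2.02, |z| > 2 → outlier.
80.5: z = 2.04, |z| > 2 → outlier.
Every other value lies within [-17.40, 79.64].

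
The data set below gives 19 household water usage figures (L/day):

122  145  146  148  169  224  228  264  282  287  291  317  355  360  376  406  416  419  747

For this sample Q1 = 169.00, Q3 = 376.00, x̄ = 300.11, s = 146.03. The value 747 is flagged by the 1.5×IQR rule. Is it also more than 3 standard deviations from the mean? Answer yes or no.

z = (747 − 300.11) / 146.03 = 3.06.
|z| = 3.06 > 3.

yes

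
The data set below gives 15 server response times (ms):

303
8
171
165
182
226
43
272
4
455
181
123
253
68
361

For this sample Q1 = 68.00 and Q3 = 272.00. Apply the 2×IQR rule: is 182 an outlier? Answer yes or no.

no

IQR = Q3 − Q1 = 272.00 − 68.00 = 204.00.
Lower fence = Q1 − 2·IQR = 68.00 − 408.00 = -340.00.
Upper fence = Q3 + 2·IQR = 272.00 + 408.00 = 680.00.
182 lies within [-340.00, 680.00].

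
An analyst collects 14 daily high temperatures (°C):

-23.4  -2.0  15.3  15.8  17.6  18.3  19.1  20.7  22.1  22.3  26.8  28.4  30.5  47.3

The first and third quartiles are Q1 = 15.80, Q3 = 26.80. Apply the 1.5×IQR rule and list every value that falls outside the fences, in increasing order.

-23.4, -2.0, 47.3

IQR = Q3 − Q1 = 26.80 − 15.80 = 11.00.
Lower fence = Q1 − 1.5·IQR = 15.80 − 16.50 = -0.70.
Upper fence = Q3 + 1.5·IQR = 26.80 + 16.50 = 43.30.
-23.4 < -0.70 → outlier.
-2.0 < -0.70 → outlier.
47.3 > 43.30 → outlier.
All remaining values lie within [-0.70, 43.30].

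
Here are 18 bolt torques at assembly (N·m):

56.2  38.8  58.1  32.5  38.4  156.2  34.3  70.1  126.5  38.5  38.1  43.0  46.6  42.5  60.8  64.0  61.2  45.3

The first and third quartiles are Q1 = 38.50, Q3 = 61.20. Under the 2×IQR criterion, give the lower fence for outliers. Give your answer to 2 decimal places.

-6.90

IQR = Q3 − Q1 = 61.20 − 38.50 = 22.70.
Lower fence = Q1 − 2·IQR = 38.50 − 45.40 = -6.90.
Upper fence = Q3 + 2·IQR = 61.20 + 45.40 = 106.60.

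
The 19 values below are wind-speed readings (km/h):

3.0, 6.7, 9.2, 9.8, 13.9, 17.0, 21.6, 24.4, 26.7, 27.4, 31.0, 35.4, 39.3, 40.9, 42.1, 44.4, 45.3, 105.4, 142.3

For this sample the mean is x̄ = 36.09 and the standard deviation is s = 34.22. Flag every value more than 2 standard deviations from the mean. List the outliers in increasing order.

105.4, 142.3

Cutoffs at x̄ ± 2s: 36.09 ± 2·34.22 = [-32.35, 104.53].
105.4: z = 2.03, |z| > 2 → outlier.
142.3: z = 3.10, |z| > 2 → outlier.
Every other value lies within [-32.35, 104.53].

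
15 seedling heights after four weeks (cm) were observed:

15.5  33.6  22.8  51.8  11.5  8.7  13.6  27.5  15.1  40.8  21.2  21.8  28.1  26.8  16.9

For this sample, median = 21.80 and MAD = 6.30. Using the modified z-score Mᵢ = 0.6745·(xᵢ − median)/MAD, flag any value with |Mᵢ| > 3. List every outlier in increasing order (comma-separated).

51.8

|Mᵢ| > 3 ⇔ |xᵢ − 21.80| > 3·6.30/0.6745 = 28.02.
So outliers lie outside [-6.22, 49.82].
51.8: M = 3.21 → outlier.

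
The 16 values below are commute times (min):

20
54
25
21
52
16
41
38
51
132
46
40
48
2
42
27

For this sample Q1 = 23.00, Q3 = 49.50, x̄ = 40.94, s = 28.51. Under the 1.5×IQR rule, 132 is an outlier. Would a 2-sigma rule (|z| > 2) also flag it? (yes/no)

z = (132 − 40.94) / 28.51 = 3.19.
|z| = 3.19 > 2.

yes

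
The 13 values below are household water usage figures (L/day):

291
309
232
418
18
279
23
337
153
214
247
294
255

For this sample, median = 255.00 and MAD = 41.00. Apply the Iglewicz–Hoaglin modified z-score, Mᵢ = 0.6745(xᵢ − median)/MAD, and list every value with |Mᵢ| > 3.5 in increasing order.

18, 23

|Mᵢ| > 3.5 ⇔ |xᵢ − 255.00| > 3.5·41.00/0.6745 = 212.75.
So outliers lie outside [42.25, 467.75].
18: M = -3.90 → outlier.
23: M = -3.82 → outlier.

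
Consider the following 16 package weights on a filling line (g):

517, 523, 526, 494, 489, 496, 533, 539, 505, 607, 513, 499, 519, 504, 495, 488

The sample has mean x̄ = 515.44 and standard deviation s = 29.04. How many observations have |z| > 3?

Cutoffs: x̄ ± 3s = [428.32, 602.56].
Outside the cutoffs: 607.

1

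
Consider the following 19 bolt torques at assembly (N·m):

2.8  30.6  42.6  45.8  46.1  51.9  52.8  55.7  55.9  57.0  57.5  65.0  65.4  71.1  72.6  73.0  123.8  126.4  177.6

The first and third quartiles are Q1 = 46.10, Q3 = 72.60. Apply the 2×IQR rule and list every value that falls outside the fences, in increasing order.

126.4, 177.6

IQR = Q3 − Q1 = 72.60 − 46.10 = 26.50.
Lower fence = Q1 − 2·IQR = 46.10 − 53.00 = -6.90.
Upper fence = Q3 + 2·IQR = 72.60 + 53.00 = 125.60.
126.4 > 125.60 → outlier.
177.6 > 125.60 → outlier.
All remaining values lie within [-6.90, 125.60].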